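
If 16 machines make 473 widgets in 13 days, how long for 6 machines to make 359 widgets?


Days ∝ work / workers, so d₂ = d₁ × (m₁/m₂) × (w₂/w₁)
Workers factor (inverse): 16/6 ≈ 2.6667
Work factor (direct): 359/473 ≈ 0.7590
d₂ = 13 × 16/6 × 359/473 = (13 × 16 × 359) / (6 × 473) = 74672/2838
≈ 26.31 days

26.31 days


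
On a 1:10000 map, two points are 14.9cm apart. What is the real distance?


Real distance = map distance × scale
= 14.9cm × 10000
= 149000 cm = 1490.0 m
= 1.490 km

1.490 km


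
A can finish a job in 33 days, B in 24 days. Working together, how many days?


Rate of A = 1/33 per day
Rate of B = 1/24 per day
Combined rate = 1/33 + 1/24 = 57/792 ≈ 0.0720 per day
Days = 1 / combined rate = 792/57
≈ 13.89 days

13.89 days


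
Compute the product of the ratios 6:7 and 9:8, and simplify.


Compound ratio = (6×9) : (7×8)
= 54:56
GCD = 2
= 27:28

27:28


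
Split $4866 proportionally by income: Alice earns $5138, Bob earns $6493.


Total income = 5138 + 6493 = $11631
Alice: $4866 × 5138/11631 = $2149.56
Bob: $4866 × 6493/11631 = $2716.44
= Alice: $2149.56, Bob: $2716.44

Alice: $2149.56, Bob: $2716.44


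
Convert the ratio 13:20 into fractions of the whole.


Total parts = 13 + 20 = 33
First part: 13/33 = 13/33
Second part: 20/33 = 20/33
= 13/33 and 20/33

13/33 and 20/33


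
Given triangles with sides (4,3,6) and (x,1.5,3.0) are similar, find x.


Scale factor = 1.5/3 = 0.5
Missing side = 4 × 0.5
= 2.0

2.0


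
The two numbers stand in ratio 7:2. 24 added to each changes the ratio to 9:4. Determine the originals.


Let A = 7k, B = 2k.
(7k + 24) / (2k + 24) = 9/4
Cross-multiply: 4(7k + 24) = 9(2k + 24)
28k + 96 = 18k + 216
28k - 18k = 216 - 96
10k = 120
k = 120/10 = 12
A = 7×12 = 84, B = 2×12 = 24
= A = 84, B = 24

A = 84, B = 24


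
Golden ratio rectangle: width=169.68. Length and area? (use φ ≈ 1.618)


φ = (1 + √5) / 2 ≈ 1.618
Length = width × φ = 169.68 × 1.618 = 274.54224
≈ 274.54
Area = width × length = 169.68 × 274.54224 = 46584.3272832 ≈ 46584.33
= Length: 274.54, Area: 46584.33

Length: 274.54, Area: 46584.33


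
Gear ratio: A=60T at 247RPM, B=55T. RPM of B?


Gear ratio = 60:55 = 12:11
RPM_B = RPM_A × (teeth_A / teeth_B)
= 247 × (60/55)
= 269.5 RPM

269.5 RPM


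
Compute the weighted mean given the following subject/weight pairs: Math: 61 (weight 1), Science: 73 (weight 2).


Numerator = 61×1 + 73×2
= 61 + 146
= 207
Total weight = 3
Weighted avg = 207/3
= 69.00

69.00


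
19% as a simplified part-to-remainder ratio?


19% means 19 parts out of 100; remainder = 81
Part : remainder = 19:81
GCD = 1
= 19:81

19:81


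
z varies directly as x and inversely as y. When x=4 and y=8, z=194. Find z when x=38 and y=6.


z = k·x/y
Solve for k using the known point: k = z·y/x = 194×8/4 = 1552/4 = 388.0000
Now evaluate at x=38, y=6:
z = k × 38 / 6 = (1552 × 38) / (4 × 6) = 58976/24
≈ 2457.3333

2457.3333


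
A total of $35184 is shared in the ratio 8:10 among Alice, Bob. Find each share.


Total parts = 8 + 10 = 18
Alice: 35184 × 8/18 = 15637.33
Bob: 35184 × 10/18 = 19546.67
= Alice: $15637.33, Bob: $19546.67

Alice: $15637.33, Bob: $19546.67


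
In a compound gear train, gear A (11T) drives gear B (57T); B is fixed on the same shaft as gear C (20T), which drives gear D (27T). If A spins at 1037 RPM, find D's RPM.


Stage 1: RPM_B = RPM_A × t_A/t_B = 1037 × 11/57 = 11407/57 ≈ 200.12
B and C share a shaft → RPM_C = RPM_B
Stage 2: RPM_D = RPM_C × t_C/t_D = RPM_A × (t_A×t_C)/(t_B×t_D)
Overall ratio = (11×20)/(57×27) = 220/1539
RPM_D = 1037 × 220/1539 = 228140/1539
≈ 148.24 RPM

148.24 RPM


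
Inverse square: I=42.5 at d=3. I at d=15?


I₁d₁² = I₂d₂²
I₂ = I₁ × (d₁/d₂)²
= 42.5 × (3/15)²
= 42.5 × 9/225
= 382.5/225
= 1.7000

1.7000


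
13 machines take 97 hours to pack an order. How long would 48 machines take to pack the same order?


Inverse proportion: x × y = constant
k = 13 × 97 = 1261
y₂ = k / 48 = 1261 / 48
= 26.27

26.27


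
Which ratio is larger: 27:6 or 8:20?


27/6 = 4.5000
8/20 = 0.4000
4.5000 > 0.4000, so 27:6 is greater
= 27:6

27:6


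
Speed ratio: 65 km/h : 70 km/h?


Ratio = 65:70
GCD = 5
Simplified = 13:14
Time ratio (same distance) = 14:13
Speed ratio = 13:14

13:14


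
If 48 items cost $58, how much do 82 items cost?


Direct proportion: y/x = constant
k = 58/48 ≈ 1.2083
y₂ = k × 82 = 58 × 82 / 48 = 4756/48
≈ 99.08

99.08


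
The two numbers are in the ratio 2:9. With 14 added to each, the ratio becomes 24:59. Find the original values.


Let A = 2k, B = 9k.
(2k + 14) / (9k + 14) = 24/59
Cross-multiply: 59(2k + 14) = 24(9k + 14)
118k + 826 = 216k + 336
118k - 216k = 336 - 826
-98k = -490
k = -490/-98 = 5
A = 2×5 = 10, B = 9×5 = 45
= A = 10, B = 45

A = 10, B = 45


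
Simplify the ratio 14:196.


GCD(14, 196) = 14
14/14 : 196/14
= 1:14

1:14


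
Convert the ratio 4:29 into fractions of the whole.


Total parts = 4 + 29 = 33
First part: 4/33 = 4/33
Second part: 29/33 = 29/33
= 4/33 and 29/33

4/33 and 29/33


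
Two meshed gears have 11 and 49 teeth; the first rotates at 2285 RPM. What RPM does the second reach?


Gear ratio = 11:49 = 11:49
RPM_B = RPM_A × (teeth_A / teeth_B)
= 2285 × (11/49)
= 513.0 RPM

513.0 RPM


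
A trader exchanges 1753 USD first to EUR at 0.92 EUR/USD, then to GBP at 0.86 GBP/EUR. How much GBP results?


Step 1: 1753 USD × 0.92 = 1612.76 EUR
Step 2: 1612.76 EUR × 0.86 = 1386.97 GBP
Implied rate USD→GBP = 0.92 × 0.86 = 0.7912
= 1386.97 GBP

1386.97 GBP


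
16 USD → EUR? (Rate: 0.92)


Amount × rate = 16 × 0.92
= 14.72 EUR

14.72 EUR


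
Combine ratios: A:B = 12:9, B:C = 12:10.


Match B: multiply A:B by 12 → 144:108
Multiply B:C by 9 → 108:90
Combined: 144:108:90
GCD = 18
= 8:6:5

8:6:5


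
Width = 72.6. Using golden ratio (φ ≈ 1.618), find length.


φ = (1 + √5) / 2 ≈ 1.618
Length = width × φ = 72.6 × 1.618 = 117.4668
≈ 117.47

117.47


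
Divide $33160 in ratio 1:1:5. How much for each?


Total parts = 1 + 1 + 5 = 7
Part 1: 33160 × 1/7 = 4737.14
Part 2: 33160 × 1/7 = 4737.14
Part 3: 33160 × 5/7 = 23685.71
= Part 1: $4737.14, Part 2: $4737.14, Part 3: $23685.71

Part 1: $4737.14, Part 2: $4737.14, Part 3: $23685.71


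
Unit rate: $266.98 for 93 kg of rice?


Unit rate = total / quantity
= 266.98 / 93
= $2.87 per unit

$2.87 per unit


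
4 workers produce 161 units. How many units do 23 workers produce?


Direct proportion: y/x = constant
k = 161/4 = 40.2500
y₂ = k × 23 = 161 × 23 / 4 = 3703/4
= 925.75

925.75


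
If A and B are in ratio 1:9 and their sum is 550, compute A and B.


Let A = 1k, B = 9k.
1k + 9k = 550
10k = 550 → k = 550/10 = 55
A = 1×55 = 55, B = 9×55 = 495
= A = 55, B = 495

A = 55, B = 495


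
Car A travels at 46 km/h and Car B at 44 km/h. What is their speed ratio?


Ratio = 46:44
GCD = 2
Simplified = 23:22
Time ratio (same distance) = 22:23
Speed ratio = 23:22

23:22


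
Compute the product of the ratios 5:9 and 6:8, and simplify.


Compound ratio = (5×6) : (9×8)
= 30:72
GCD = 6
= 5:12

5:12


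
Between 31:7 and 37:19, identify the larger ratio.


31/7 = 4.4286
37/19 = 1.9474
4.4286 > 1.9474, so 31:7 is greater
= 31:7

31:7


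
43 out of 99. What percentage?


Percentage = (part / whole) × 100
= (43 / 99) × 100
≈ 43.43%

43.43%


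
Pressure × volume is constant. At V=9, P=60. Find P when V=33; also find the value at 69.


Inverse proportion: x × y = constant
k = 9 × 60 = 540
At x=33: k/33 = 16.36
At x=69: k/69 = 7.83
= 16.36 and 7.83

16.36 and 7.83


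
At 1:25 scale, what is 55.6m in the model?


Model size = real / scale
= 55.6 / 25
= 2.2240 m

2.2240 m


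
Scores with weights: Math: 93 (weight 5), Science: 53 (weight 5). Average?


Numerator = 93×5 + 53×5
= 465 + 265
= 730
Total weight = 10
Weighted avg = 730/10
= 73.00

73.00


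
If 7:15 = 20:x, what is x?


Cross multiply: 7 × x = 15 × 20
7x = 300
x = 300 / 7
= 42.86

42.86


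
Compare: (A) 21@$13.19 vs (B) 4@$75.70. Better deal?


Deal A: $13.19/21 = $0.6281/unit
Deal B: $75.70/4 = $18.9250/unit
A is cheaper per unit
= Deal A

Deal A


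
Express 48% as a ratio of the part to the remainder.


48% means 48 parts out of 100; remainder = 52
Part : remainder = 48:52
GCD = 4
= 12:13

12:13


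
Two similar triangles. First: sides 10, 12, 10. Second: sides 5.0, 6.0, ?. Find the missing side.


Scale factor = 5.0/10 = 0.5
Missing side = 10 × 0.5
= 5.0

5.0


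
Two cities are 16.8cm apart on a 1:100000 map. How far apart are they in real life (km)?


Real distance = map distance × scale
= 16.8cm × 100000
= 1680000 cm = 16800.0 m
= 16.800 km

16.800 km


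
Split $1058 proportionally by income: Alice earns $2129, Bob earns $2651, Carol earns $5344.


Total income = 2129 + 2651 + 5344 = $10124
Alice: $1058 × 2129/10124 = $222.49
Bob: $1058 × 2651/10124 = $277.04
Carol: $1058 × 5344/10124 = $558.47
= Alice: $222.49, Bob: $277.04, Carol: $558.47

Alice: $222.49, Bob: $277.04, Carol: $558.47


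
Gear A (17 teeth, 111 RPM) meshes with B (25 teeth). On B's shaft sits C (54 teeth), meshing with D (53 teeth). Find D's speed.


Stage 1: RPM_B = RPM_A × t_A/t_B = 111 × 17/25 = 1887/25 = 75.48
B and C share a shaft → RPM_C = RPM_B
Stage 2: RPM_D = RPM_C × t_C/t_D = RPM_A × (t_A×t_C)/(t_B×t_D)
Overall ratio = (17×54)/(25×53) = 918/1325
RPM_D = 111 × 918/1325 = 101898/1325
≈ 76.90 RPM

76.90 RPM


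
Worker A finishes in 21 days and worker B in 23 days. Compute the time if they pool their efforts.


Rate of A = 1/21 per day
Rate of B = 1/23 per day
Combined rate = 1/21 + 1/23 = 44/483 ≈ 0.0911 per day
Days = 1 / combined rate = 483/44
≈ 10.98 days

10.98 days


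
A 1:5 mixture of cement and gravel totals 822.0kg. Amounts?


Total parts = 1 + 5 = 6
cement: 822.0 × 1/6 = 137.0kg
gravel: 822.0 × 5/6 = 685.0kg
= 137.0kg and 685.0kg

137.0kg and 685.0kg


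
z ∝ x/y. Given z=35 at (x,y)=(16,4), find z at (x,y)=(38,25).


z = k·x/y
Solve for k using the known point: k = z·y/x = 35×4/16 = 140/16 = 8.7500
Now evaluate at x=38, y=25:
z = k × 38 / 25 = (140 × 38) / (16 × 25) = 5320/400
= 13.3000

13.3000


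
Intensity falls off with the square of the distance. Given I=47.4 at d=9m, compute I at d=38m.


I₁d₁² = I₂d₂²
I₂ = I₁ × (d₁/d₂)²
= 47.4 × (9/38)²
= 47.4 × 81/1444
= 3839.4/1444
≈ 2.6589

2.6589


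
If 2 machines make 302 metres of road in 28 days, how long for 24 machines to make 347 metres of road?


Days ∝ work / workers, so d₂ = d₁ × (m₁/m₂) × (w₂/w₁)
Workers factor (inverse): 2/24 ≈ 0.0833
Work factor (direct): 347/302 ≈ 1.1490
d₂ = 28 × 2/24 × 347/302 = (28 × 2 × 347) / (24 × 302) = 19432/7248
≈ 2.68 days

2.68 days


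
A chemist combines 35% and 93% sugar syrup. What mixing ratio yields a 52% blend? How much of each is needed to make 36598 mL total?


Let x parts of 35% mix with y parts of 93%.
35x + 93y = 52(x + y)
35x + 93y = 52x + 52y
x(35 - 52) = y(52 - 93)
x/y = (93 - 52)/(52 - 35) = 41/17
Simplify: 41:17
Total parts = 58; one part = 36598/58 = 631.00 mL
35% solution: 41×631.00 = 25871.00 mL
93% solution: 17×631.00 = 10727.00 mL
= ratio 41:17; 25871.00 mL and 10727.00 mL

ratio 41:17; 25871.00 mL and 10727.00 mL


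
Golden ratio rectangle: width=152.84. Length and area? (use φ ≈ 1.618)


φ = (1 + √5) / 2 ≈ 1.618
Length = width × φ = 152.84 × 1.618 = 247.29512
≈ 247.30
Area = width × length = 152.84 × 247.29512 = 37796.5861408 ≈ 37796.59
= Length: 247.30, Area: 37796.59

Length: 247.30, Area: 37796.59


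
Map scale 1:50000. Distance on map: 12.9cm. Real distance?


Real distance = map distance × scale
= 12.9cm × 50000
= 645000 cm = 6450.0 m
= 6.450 km

6.450 km


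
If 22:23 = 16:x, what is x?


Cross multiply: 22 × x = 23 × 16
22x = 368
x = 368 / 22
= 16.73

16.73


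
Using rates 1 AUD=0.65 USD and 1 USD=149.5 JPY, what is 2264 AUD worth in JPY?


Step 1: 2264 AUD × 0.65 = 1471.60 USD
Step 2: 1471.60 USD × 149.5 = 220004.20 JPY
Implied rate AUD→JPY = 0.65 × 149.5 = 97.1750
= 220004.20 JPY

220004.20 JPY


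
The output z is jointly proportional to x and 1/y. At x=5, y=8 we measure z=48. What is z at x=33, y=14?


z = k·x/y
Solve for k using the known point: k = z·y/x = 48×8/5 = 384/5 = 76.8000
Now evaluate at x=33, y=14:
z = k × 33 / 14 = (384 × 33) / (5 × 14) = 12672/70
≈ 181.0286

181.0286


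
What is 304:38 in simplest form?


GCD(304, 38) = 38
304/38 : 38/38
= 8:1

8:1


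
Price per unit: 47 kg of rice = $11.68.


Unit rate = total / quantity
= 11.68 / 47
= $0.25 per unit

$0.25 per unit


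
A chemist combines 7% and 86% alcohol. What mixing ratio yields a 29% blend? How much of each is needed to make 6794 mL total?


Let x parts of 7% mix with y parts of 86%.
7x + 86y = 29(x + y)
7x + 86y = 29x + 29y
x(7 - 29) = y(29 - 86)
x/y = (86 - 29)/(29 - 7) = 57/22
Simplify: 57:22
Total parts = 79; one part = 6794/79 = 86.00 mL
7% solution: 57×86.00 = 4902.00 mL
86% solution: 22×86.00 = 1892.00 mL
= ratio 57:22; 4902.00 mL and 1892.00 mL

ratio 57:22; 4902.00 mL and 1892.00 mL


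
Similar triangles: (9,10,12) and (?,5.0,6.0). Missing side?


Scale factor = 5.0/10 = 0.5
Missing side = 9 × 0.5
= 4.5

4.5


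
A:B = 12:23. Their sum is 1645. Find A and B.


Let A = 12k, B = 23k.
12k + 23k = 1645
35k = 1645 → k = 1645/35 = 47
A = 12×47 = 564, B = 23×47 = 1081
= A = 564, B = 1081

A = 564, B = 1081


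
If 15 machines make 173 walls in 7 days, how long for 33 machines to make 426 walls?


Days ∝ work / workers, so d₂ = d₁ × (m₁/m₂) × (w₂/w₁)
Workers factor (inverse): 15/33 ≈ 0.4545
Work factor (direct): 426/173 ≈ 2.4624
d₂ = 7 × 15/33 × 426/173 = (7 × 15 × 426) / (33 × 173) = 44730/5709
≈ 7.83 days

7.83 days


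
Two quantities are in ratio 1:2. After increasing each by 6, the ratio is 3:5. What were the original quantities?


Let A = 1k, B = 2k.
(1k + 6) / (2k + 6) = 3/5
Cross-multiply: 5(1k + 6) = 3(2k + 6)
5k + 30 = 6k + 18
5k - 6k = 18 - 30
-1k = -12
k = -12/-1 = 12
A = 1×12 = 12, B = 2×12 = 24
= A = 12, B = 24

A = 12, B = 24


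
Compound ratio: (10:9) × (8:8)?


Compound ratio = (10×8) : (9×8)
= 80:72
GCD = 8
= 10:9

10:9


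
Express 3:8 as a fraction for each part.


Total parts = 3 + 8 = 11
First part: 3/11 = 3/11
Second part: 8/11 = 8/11
= 3/11 and 8/11

3/11 and 8/11


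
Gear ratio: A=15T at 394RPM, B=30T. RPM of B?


Gear ratio = 15:30 = 1:2
RPM_B = RPM_A × (teeth_A / teeth_B)
= 394 × (15/30)
= 197.0 RPM

197.0 RPM


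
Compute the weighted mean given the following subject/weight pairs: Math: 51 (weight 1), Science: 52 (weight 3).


Numerator = 51×1 + 52×3
= 51 + 156
= 207
Total weight = 4
Weighted avg = 207/4
= 51.75

51.75


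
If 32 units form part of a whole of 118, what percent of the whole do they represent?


Percentage = (part / whole) × 100
= (32 / 118) × 100
≈ 27.12%

27.12%


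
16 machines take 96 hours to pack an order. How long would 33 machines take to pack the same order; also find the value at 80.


Inverse proportion: x × y = constant
k = 16 × 96 = 1536
At x=33: k/33 = 46.55
At x=80: k/80 = 19.20
= 46.55 and 19.20

46.55 and 19.20


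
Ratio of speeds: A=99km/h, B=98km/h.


Ratio = 99:98
GCD = 1
Simplified = 99:98
Time ratio (same distance) = 98:99
Speed ratio = 99:98

99:98


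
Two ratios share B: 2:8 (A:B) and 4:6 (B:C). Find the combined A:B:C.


Match B: multiply A:B by 4 → 8:32
Multiply B:C by 8 → 32:48
Combined: 8:32:48
GCD = 8
= 1:4:6

1:4:6


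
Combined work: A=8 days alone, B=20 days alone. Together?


Rate of A = 1/8 per day
Rate of B = 1/20 per day
Combined rate = 1/8 + 1/20 = 28/160 = 0.1750 per day
Days = 1 / combined rate = 160/28
≈ 5.71 days

5.71 days


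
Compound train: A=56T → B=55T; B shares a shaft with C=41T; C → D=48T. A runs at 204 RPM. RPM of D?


Stage 1: RPM_B = RPM_A × t_A/t_B = 204 × 56/55 = 11424/55 ≈ 207.71
B and C share a shaft → RPM_C = RPM_B
Stage 2: RPM_D = RPM_C × t_C/t_D = RPM_A × (t_A×t_C)/(t_B×t_D)
Overall ratio = (56×41)/(55×48) = 2296/2640
RPM_D = 204 × 2296/2640 = 468384/2640
≈ 177.42 RPM

177.42 RPM


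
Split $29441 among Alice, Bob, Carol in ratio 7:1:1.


Total parts = 7 + 1 + 1 = 9
Alice: 29441 × 7/9 = 22898.56
Bob: 29441 × 1/9 = 3271.22
Carol: 29441 × 1/9 = 3271.22
= Alice: $22898.56, Bob: $3271.22, Carol: $3271.22

Alice: $22898.56, Bob: $3271.22, Carol: $3271.22


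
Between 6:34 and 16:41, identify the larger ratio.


6/34 = 0.1765
16/41 = 0.3902
0.1765 < 0.3902, so 6:34 is less
= 16:41

16:41


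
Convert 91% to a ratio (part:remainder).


91% means 91 parts out of 100; remainder = 9
Part : remainder = 91:9
GCD = 1
= 91:9

91:9


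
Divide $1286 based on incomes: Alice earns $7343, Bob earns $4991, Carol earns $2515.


Total income = 7343 + 4991 + 2515 = $14849
Alice: $1286 × 7343/14849 = $635.94
Bob: $1286 × 4991/14849 = $432.25
Carol: $1286 × 2515/14849 = $217.81
= Alice: $635.94, Bob: $432.25, Carol: $217.81

Alice: $635.94, Bob: $432.25, Carol: $217.81


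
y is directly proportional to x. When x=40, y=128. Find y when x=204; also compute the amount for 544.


Direct proportion: y/x = constant
k = 128/40 = 3.2000
y at x=204: k × 204 = 128 × 204 / 40 = 26112/40 = 652.80
y at x=544: k × 544 = 128 × 544 / 40 = 69632/40 = 1740.80
= 652.80 and 1740.80

652.80 and 1740.80


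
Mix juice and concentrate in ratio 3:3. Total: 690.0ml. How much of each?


Total parts = 3 + 3 = 6
juice: 690.0 × 3/6 = 345.0ml
concentrate: 690.0 × 3/6 = 345.0ml
= 345.0ml and 345.0ml

345.0ml and 345.0ml


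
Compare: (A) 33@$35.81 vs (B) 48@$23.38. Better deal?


Deal A: $35.81/33 = $1.0852/unit
Deal B: $23.38/48 = $0.4871/unit
B is cheaper per unit
= Deal B

Deal B


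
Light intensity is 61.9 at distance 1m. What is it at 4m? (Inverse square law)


I₁d₁² = I₂d₂²
I₂ = I₁ × (d₁/d₂)²
= 61.9 × (1/4)²
= 61.9 × 1/16
= 61.9/16
≈ 3.8688

3.8688


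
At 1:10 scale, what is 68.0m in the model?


Model size = real / scale
= 68.0 / 10
= 6.8000 m

6.8000 m


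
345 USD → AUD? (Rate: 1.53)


Amount × rate = 345 × 1.53
= 527.85 AUD

527.85 AUD


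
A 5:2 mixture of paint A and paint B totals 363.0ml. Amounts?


Total parts = 5 + 2 = 7
paint A: 363.0 × 5/7 = 259.3ml
paint B: 363.0 × 2/7 = 103.7ml
= 259.3ml and 103.7ml

259.3ml and 103.7ml


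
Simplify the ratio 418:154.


GCD(418, 154) = 22
418/22 : 154/22
= 19:7

19:7


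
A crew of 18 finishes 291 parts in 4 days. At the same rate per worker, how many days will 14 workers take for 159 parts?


Days ∝ work / workers, so d₂ = d₁ × (m₁/m₂) × (w₂/w₁)
Workers factor (inverse): 18/14 ≈ 1.2857
Work factor (direct): 159/291 ≈ 0.5464
d₂ = 4 × 18/14 × 159/291 = (4 × 18 × 159) / (14 × 291) = 11448/4074
≈ 2.81 days

2.81 days


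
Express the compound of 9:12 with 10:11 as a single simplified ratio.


Compound ratio = (9×10) : (12×11)
= 90:132
GCD = 6
= 15:22

15:22


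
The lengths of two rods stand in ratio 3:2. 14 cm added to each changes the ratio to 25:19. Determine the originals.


Let A = 3k, B = 2k.
(3k + 14) / (2k + 14) = 25/19
Cross-multiply: 19(3k + 14) = 25(2k + 14)
57k + 266 = 50k + 350
57k - 50k = 350 - 266
7k = 84
k = 84/7 = 12
A = 3×12 = 36, B = 2×12 = 24
= A = 36, B = 24

A = 36, B = 24


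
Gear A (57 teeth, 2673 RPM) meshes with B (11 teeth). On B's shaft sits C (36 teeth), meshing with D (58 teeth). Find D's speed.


Stage 1: RPM_B = RPM_A × t_A/t_B = 2673 × 57/11 = 152361/11 = 13851.00
B and C share a shaft → RPM_C = RPM_B
Stage 2: RPM_D = RPM_C × t_C/t_D = RPM_A × (t_A×t_C)/(t_B×t_D)
Overall ratio = (57×36)/(11×58) = 2052/638
RPM_D = 2673 × 2052/638 = 5484996/638
≈ 8597.17 RPM

8597.17 RPM


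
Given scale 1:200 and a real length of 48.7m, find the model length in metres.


Model size = real / scale
= 48.7 / 200
= 0.2435 m

0.2435 m


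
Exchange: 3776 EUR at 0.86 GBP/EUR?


Amount × rate = 3776 × 0.86
= 3247.36 GBP

3247.36 GBP


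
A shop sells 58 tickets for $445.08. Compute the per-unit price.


Unit rate = total / quantity
= 445.08 / 58
= $7.67 per unit

$7.67 per unit


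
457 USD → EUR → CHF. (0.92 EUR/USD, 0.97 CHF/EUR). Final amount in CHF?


Step 1: 457 USD × 0.92 = 420.44 EUR
Step 2: 420.44 EUR × 0.97 = 407.83 CHF
Implied rate USD→CHF = 0.92 × 0.97 = 0.8924
= 407.83 CHF

407.83 CHF


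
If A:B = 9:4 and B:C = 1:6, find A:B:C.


Match B: multiply A:B by 1 → 9:4
Multiply B:C by 4 → 4:24
Combined: 9:4:24
GCD = 1
= 9:4:24

9:4:24


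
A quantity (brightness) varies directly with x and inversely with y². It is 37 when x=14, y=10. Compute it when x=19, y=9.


z = k·x/y²
Solve for k using the known point: k = z·y²/x = 37×100/14 = 3700/14 ≈ 264.2857
Now evaluate at x=19, y=9:
z = k × 19 / 81 = (3700 × 19) / (14 × 81) = 70300/1134
≈ 61.9929

61.9929


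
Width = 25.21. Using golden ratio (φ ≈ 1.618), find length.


φ = (1 + √5) / 2 ≈ 1.618
Length = width × φ = 25.21 × 1.618 = 40.78978
≈ 40.79

40.79


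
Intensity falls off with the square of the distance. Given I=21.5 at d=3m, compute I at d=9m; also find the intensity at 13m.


I₁d₁² = I₂d₂²
I at 9m = 21.5 × (3/9)² = 21.5 × 9/81 = 193.5/81 ≈ 2.3889
I at 13m = 21.5 × (3/13)² = 21.5 × 9/169 = 193.5/169 ≈ 1.1450
= 2.3889 and 1.1450

2.3889 and 1.1450


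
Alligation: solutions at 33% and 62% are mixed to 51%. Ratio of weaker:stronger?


Let x parts of 33% mix with y parts of 62%.
33x + 62y = 51(x + y)
33x + 62y = 51x + 51y
x(33 - 51) = y(51 - 62)
x/y = (62 - 51)/(51 - 33) = 11/18
Simplify: 11:18
= 11:18

11:18


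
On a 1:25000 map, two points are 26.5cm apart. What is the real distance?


Real distance = map distance × scale
= 26.5cm × 25000
= 662500 cm = 6625.0 m
= 6.625 km

6.625 km


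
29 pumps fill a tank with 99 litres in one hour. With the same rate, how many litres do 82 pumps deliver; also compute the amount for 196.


Direct proportion: y/x = constant
k = 99/29 ≈ 3.4138
y at x=82: k × 82 = 99 × 82 / 29 = 8118/29 ≈ 279.93
y at x=196: k × 196 = 99 × 196 / 29 = 19404/29 ≈ 669.10
= 279.93 and 669.10

279.93 and 669.10


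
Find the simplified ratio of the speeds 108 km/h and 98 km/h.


Ratio = 108:98
GCD = 2
Simplified = 54:49
Time ratio (same distance) = 49:54
Speed ratio = 54:49

54:49


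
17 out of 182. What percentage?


Percentage = (part / whole) × 100
= (17 / 182) × 100
≈ 9.34%

9.34%


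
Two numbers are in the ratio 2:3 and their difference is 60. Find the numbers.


Let A = 2k, B = 3k.
3k - 2k = 60
1k = 60 → k = 60/1 = 60
A = 2×60 = 120, B = 3×60 = 180
= A = 120, B = 180

A = 120, B = 180


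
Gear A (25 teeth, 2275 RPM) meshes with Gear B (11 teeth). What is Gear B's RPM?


Gear ratio = 25:11 = 25:11
RPM_B = RPM_A × (teeth_A / teeth_B)
= 2275 × (25/11)
= 5170.5 RPM

5170.5 RPM


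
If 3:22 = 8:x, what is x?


Cross multiply: 3 × x = 22 × 8
3x = 176
x = 176 / 3
= 58.67

58.67


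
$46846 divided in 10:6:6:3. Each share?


Total parts = 10 + 6 + 6 + 3 = 25
Part 1: 46846 × 10/25 = 18738.40
Part 2: 46846 × 6/25 = 11243.04
Part 3: 46846 × 6/25 = 11243.04
Part 4: 46846 × 3/25 = 5621.52
= Part 1: $18738.40, Part 2: $11243.04, Part 3: $11243.04, Part 4: $5621.52

Part 1: $18738.40, Part 2: $11243.04, Part 3: $11243.04, Part 4: $5621.52


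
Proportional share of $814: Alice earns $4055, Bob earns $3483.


Total income = 4055 + 3483 = $7538
Alice: $814 × 4055/7538 = $437.88
Bob: $814 × 3483/7538 = $376.12
= Alice: $437.88, Bob: $376.12

Alice: $437.88, Bob: $376.12


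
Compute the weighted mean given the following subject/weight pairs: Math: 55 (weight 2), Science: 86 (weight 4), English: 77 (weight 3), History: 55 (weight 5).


Numerator = 55×2 + 86×4 + 77×3 + 55×5
= 110 + 344 + 231 + 275
= 960
Total weight = 14
Weighted avg = 960/14
= 68.57

68.57


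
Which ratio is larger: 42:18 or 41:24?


42/18 = 2.3333
41/24 = 1.7083
2.3333 > 1.7083, so 42:18 is greater
= 42:18

42:18


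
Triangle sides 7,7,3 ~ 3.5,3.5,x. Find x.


Scale factor = 3.5/7 = 0.5
Missing side = 3 × 0.5
= 1.5

1.5


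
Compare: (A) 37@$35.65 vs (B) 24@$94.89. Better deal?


Deal A: $35.65/37 = $0.9635/unit
Deal B: $94.89/24 = $3.9538/unit
A is cheaper per unit
= Deal A

Deal A


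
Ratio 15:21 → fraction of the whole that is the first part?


Total parts = 15 + 21 = 36
First part: 15/36 = 5/12
= 5/12

5/12


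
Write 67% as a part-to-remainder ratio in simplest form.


67% means 67 parts out of 100; remainder = 33
Part : remainder = 67:33
GCD = 1
= 67:33

67:33


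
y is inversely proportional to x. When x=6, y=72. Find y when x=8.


Inverse proportion: x × y = constant
k = 6 × 72 = 432
y₂ = k / 8 = 432 / 8
= 54.00

54.00


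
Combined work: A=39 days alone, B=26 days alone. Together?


Rate of A = 1/39 per day
Rate of B = 1/26 per day
Combined rate = 1/39 + 1/26 = 65/1014 ≈ 0.0641 per day
Days = 1 / combined rate = 1014/65
= 15.60 days

15.60 days


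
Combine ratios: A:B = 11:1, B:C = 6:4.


Match B: multiply A:B by 6 → 66:6
Multiply B:C by 1 → 6:4
Combined: 66:6:4
GCD = 2
= 33:3:2

33:3:2


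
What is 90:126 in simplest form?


GCD(90, 126) = 18
90/18 : 126/18
= 5:7

5:7


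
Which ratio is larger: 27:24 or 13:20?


27/24 = 1.1250
13/20 = 0.6500
1.1250 > 0.6500, so 27:24 is greater
= 27:24

27:24


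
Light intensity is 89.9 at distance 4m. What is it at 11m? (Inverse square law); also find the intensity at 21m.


I₁d₁² = I₂d₂²
I at 11m = 89.9 × (4/11)² = 89.9 × 16/121 = 1438.4/121 ≈ 11.8876
I at 21m = 89.9 × (4/21)² = 89.9 × 16/441 = 1438.4/441 ≈ 3.2617
= 11.8876 and 3.2617

11.8876 and 3.2617


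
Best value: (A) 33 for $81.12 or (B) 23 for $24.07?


Deal A: $81.12/33 = $2.4582/unit
Deal B: $24.07/23 = $1.0465/unit
B is cheaper per unit
= Deal B

Deal B


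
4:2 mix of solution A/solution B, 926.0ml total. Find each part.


Total parts = 4 + 2 = 6
solution A: 926.0 × 4/6 = 617.3ml
solution B: 926.0 × 2/6 = 308.7ml
= 617.3ml and 308.7ml

617.3ml and 308.7ml


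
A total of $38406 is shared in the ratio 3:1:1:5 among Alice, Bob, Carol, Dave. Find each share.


Total parts = 3 + 1 + 1 + 5 = 10
Alice: 38406 × 3/10 = 11521.80
Bob: 38406 × 1/10 = 3840.60
Carol: 38406 × 1/10 = 3840.60
Dave: 38406 × 5/10 = 19203.00
= Alice: $11521.80, Bob: $3840.60, Carol: $3840.60, Dave: $19203.00

Alice: $11521.80, Bob: $3840.60, Carol: $3840.60, Dave: $19203.00


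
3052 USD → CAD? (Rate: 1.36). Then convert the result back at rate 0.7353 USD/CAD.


Amount × rate = 3052 × 1.36 = 4150.72 CAD
Round-trip: 4150.72 × 0.7353 = 3052.02 USD
= 4150.72 CAD, then 3052.02 USD

4150.72 CAD, then 3052.02 USD


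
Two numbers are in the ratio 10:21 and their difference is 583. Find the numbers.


Let A = 10k, B = 21k.
21k - 10k = 583
11k = 583 → k = 583/11 = 53
A = 10×53 = 530, B = 21×53 = 1113
= A = 530, B = 1113

A = 530, B = 1113


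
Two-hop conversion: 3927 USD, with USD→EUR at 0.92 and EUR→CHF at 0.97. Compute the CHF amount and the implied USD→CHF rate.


Step 1: 3927 USD × 0.92 = 3612.84 EUR
Step 2: 3612.84 EUR × 0.97 = 3504.45 CHF
Implied rate USD→CHF = 0.92 × 0.97 = 0.8924
= 3504.45 CHF; implied rate 0.8924 CHF/USD

3504.45 CHF; implied rate 0.8924 CHF/USD


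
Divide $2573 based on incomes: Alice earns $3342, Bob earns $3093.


Total income = 3342 + 3093 = $6435
Alice: $2573 × 3342/6435 = $1336.28
Bob: $2573 × 3093/6435 = $1236.72
= Alice: $1336.28, Bob: $1236.72

Alice: $1336.28, Bob: $1236.72


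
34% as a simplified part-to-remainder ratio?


34% means 34 parts out of 100; remainder = 66
Part : remainder = 34:66
GCD = 2
= 17:33

17:33


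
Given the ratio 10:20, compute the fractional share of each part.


Total parts = 10 + 20 = 30
First part: 10/30 = 1/3
Second part: 20/30 = 2/3
= 1/3 and 2/3

1/3 and 2/3


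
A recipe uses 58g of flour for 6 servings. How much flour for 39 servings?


Direct proportion: y/x = constant
k = 58/6 ≈ 9.6667
y₂ = k × 39 = 58 × 39 / 6 = 2262/6
= 377.00

377.00


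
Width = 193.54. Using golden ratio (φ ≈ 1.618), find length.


φ = (1 + √5) / 2 ≈ 1.618
Length = width × φ = 193.54 × 1.618 = 313.14772
≈ 313.15

313.15


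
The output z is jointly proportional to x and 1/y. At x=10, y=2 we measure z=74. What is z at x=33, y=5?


z = k·x/y
Solve for k using the known point: k = z·y/x = 74×2/10 = 148/10 = 14.8000
Now evaluate at x=33, y=5:
z = k × 33 / 5 = (148 × 33) / (10 × 5) = 4884/50
= 97.6800

97.6800


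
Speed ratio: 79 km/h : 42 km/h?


Ratio = 79:42
GCD = 1
Simplified = 79:42
Time ratio (same distance) = 42:79
Speed ratio = 79:42

79:42


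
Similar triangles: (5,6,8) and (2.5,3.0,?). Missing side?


Scale factor = 2.5/5 = 0.5
Missing side = 8 × 0.5
= 4.0

4.0


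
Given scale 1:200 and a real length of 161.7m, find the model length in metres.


Model size = real / scale
= 161.7 / 200
= 0.8085 m

0.8085 m


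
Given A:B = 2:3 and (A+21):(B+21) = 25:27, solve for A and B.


Let A = 2k, B = 3k.
(2k + 21) / (3k + 21) = 25/27
Cross-multiply: 27(2k + 21) = 25(3k + 21)
54k + 567 = 75k + 525
54k - 75k = 525 - 567
-21k = -42
k = -42/-21 = 2
A = 2×2 = 4, B = 3×2 = 6
= A = 4, B = 6

A = 4, B = 6


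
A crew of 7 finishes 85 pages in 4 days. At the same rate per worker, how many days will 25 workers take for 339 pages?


Days ∝ work / workers, so d₂ = d₁ × (m₁/m₂) × (w₂/w₁)
Workers factor (inverse): 7/25 = 0.2800
Work factor (direct): 339/85 ≈ 3.9882
d₂ = 4 × 7/25 × 339/85 = (4 × 7 × 339) / (25 × 85) = 9492/2125
≈ 4.47 days

4.47 days


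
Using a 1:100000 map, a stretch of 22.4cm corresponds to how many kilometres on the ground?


Real distance = map distance × scale
= 22.4cm × 100000
= 2240000 cm = 22400.0 m
= 22.400 km

22.400 km


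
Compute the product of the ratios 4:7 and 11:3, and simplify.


Compound ratio = (4×11) : (7×3)
= 44:21
GCD = 1
= 44:21

44:21


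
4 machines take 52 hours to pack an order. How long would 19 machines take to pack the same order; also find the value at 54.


Inverse proportion: x × y = constant
k = 4 × 52 = 208
At x=19: k/19 = 10.95
At x=54: k/54 = 3.85
= 10.95 and 3.85

10.95 and 3.85


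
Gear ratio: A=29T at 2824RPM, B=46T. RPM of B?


Gear ratio = 29:46 = 29:46
RPM_B = RPM_A × (teeth_A / teeth_B)
= 2824 × (29/46)
= 1780.3 RPM

1780.3 RPM


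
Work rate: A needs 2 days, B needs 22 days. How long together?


Rate of A = 1/2 per day
Rate of B = 1/22 per day
Combined rate = 1/2 + 1/22 = 24/44 ≈ 0.5455 per day
Days = 1 / combined rate = 44/24
≈ 1.83 days

1.83 days


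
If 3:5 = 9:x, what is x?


Cross multiply: 3 × x = 5 × 9
3x = 45
x = 45 / 3
= 15.00

15.00


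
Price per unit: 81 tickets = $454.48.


Unit rate = total / quantity
= 454.48 / 81
= $5.61 per unit

$5.61 per unit


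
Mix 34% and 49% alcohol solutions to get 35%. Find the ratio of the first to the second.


Let x parts of 34% mix with y parts of 49%.
34x + 49y = 35(x + y)
34x + 49y = 35x + 35y
x(34 - 35) = y(35 - 49)
x/y = (49 - 35)/(35 - 34) = 14/1
Simplify: 14:1
= 14:1

14:1


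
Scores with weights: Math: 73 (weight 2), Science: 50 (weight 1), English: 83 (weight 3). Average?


Numerator = 73×2 + 50×1 + 83×3
= 146 + 50 + 249
= 445
Total weight = 6
Weighted avg = 445/6
= 74.17

74.17


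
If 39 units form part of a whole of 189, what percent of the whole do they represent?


Percentage = (part / whole) × 100
= (39 / 189) × 100
≈ 20.63%

20.63%


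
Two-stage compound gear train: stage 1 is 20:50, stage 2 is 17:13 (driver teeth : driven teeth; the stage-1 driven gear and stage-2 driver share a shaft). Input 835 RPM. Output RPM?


Stage 1: RPM_B = RPM_A × t_A/t_B = 835 × 20/50 = 16700/50 = 334.00
B and C share a shaft → RPM_C = RPM_B
Stage 2: RPM_D = RPM_C × t_C/t_D = RPM_A × (t_A×t_C)/(t_B×t_D)
Overall ratio = (20×17)/(50×13) = 340/650
RPM_D = 835 × 340/650 = 283900/650
≈ 436.77 RPM

436.77 RPM


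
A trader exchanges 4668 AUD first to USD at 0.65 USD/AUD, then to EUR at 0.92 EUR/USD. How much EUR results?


Step 1: 4668 AUD × 0.65 = 3034.20 USD
Step 2: 3034.20 USD × 0.92 = 2791.46 EUR
Implied rate AUD→EUR = 0.65 × 0.92 = 0.5980
= 2791.46 EUR

2791.46 EUR


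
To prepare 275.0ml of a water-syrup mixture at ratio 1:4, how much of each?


Total parts = 1 + 4 = 5
water: 275.0 × 1/5 = 55.0ml
syrup: 275.0 × 4/5 = 220.0ml
= 55.0ml and 220.0ml

55.0ml and 220.0ml


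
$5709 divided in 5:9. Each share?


Total parts = 5 + 9 = 14
Part 1: 5709 × 5/14 = 2038.93
Part 2: 5709 × 9/14 = 3670.07
= Part 1: $2038.93, Part 2: $3670.07

Part 1: $2038.93, Part 2: $3670.07


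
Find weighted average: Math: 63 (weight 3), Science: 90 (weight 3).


Numerator = 63×3 + 90×3
= 189 + 270
= 459
Total weight = 6
Weighted avg = 459/6
= 76.50

76.50


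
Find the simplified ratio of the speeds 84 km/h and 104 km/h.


Ratio = 84:104
GCD = 4
Simplified = 21:26
Time ratio (same distance) = 26:21
Speed ratio = 21:26

21:26


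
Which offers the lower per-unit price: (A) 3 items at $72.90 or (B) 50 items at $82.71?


Deal A: $72.90/3 = $24.3000/unit
Deal B: $82.71/50 = $1.6542/unit
B is cheaper per unit
= Deal B

Deal B


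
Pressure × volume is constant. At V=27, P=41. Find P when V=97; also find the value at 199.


Inverse proportion: x × y = constant
k = 27 × 41 = 1107
At x=97: k/97 = 11.41
At x=199: k/199 = 5.56
= 11.41 and 5.56

11.41 and 5.56


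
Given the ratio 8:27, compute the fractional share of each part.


Total parts = 8 + 27 = 35
First part: 8/35 = 8/35
Second part: 27/35 = 27/35
= 8/35 and 27/35

8/35 and 27/35


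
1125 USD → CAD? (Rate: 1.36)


Amount × rate = 1125 × 1.36
= 1530.00 CAD

1530.00 CAD


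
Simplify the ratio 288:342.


GCD(288, 342) = 18
288/18 : 342/18
= 16:19

16:19


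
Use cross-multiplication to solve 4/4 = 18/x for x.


Cross multiply: 4 × x = 4 × 18
4x = 72
x = 72 / 4
= 18.00

18.00


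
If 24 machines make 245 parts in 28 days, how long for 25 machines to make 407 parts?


Days ∝ work / workers, so d₂ = d₁ × (m₁/m₂) × (w₂/w₁)
Workers factor (inverse): 24/25 = 0.9600
Work factor (direct): 407/245 ≈ 1.6612
d₂ = 28 × 24/25 × 407/245 = (28 × 24 × 407) / (25 × 245) = 273504/6125
≈ 44.65 days

44.65 days


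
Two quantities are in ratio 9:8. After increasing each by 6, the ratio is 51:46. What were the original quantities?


Let A = 9k, B = 8k.
(9k + 6) / (8k + 6) = 51/46
Cross-multiply: 46(9k + 6) = 51(8k + 6)
414k + 276 = 408k + 306
414k - 408k = 306 - 276
6k = 30
k = 30/6 = 5
A = 9×5 = 45, B = 8×5 = 40
= A = 45, B = 40

A = 45, B = 40


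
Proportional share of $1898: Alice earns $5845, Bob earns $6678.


Total income = 5845 + 6678 = $12523
Alice: $1898 × 5845/12523 = $885.87
Bob: $1898 × 6678/12523 = $1012.13
= Alice: $885.87, Bob: $1012.13

Alice: $885.87, Bob: $1012.13


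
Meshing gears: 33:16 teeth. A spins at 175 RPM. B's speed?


Gear ratio = 33:16 = 33:16
RPM_B = RPM_A × (teeth_A / teeth_B)
= 175 × (33/16)
= 360.9 RPM

360.9 RPM


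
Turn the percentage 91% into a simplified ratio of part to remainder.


91% means 91 parts out of 100; remainder = 9
Part : remainder = 91:9
GCD = 1
= 91:9

91:9


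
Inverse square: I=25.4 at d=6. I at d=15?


I₁d₁² = I₂d₂²
I₂ = I₁ × (d₁/d₂)²
= 25.4 × (6/15)²
= 25.4 × 36/225
= 914.4/225
= 4.0640

4.0640


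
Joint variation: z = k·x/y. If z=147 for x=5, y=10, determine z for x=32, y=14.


z = k·x/y
Solve for k using the known point: k = z·y/x = 147×10/5 = 1470/5 = 294.0000
Now evaluate at x=32, y=14:
z = k × 32 / 14 = (1470 × 32) / (5 × 14) = 47040/70
= 672.0000

672.0000


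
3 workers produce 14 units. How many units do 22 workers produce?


Direct proportion: y/x = constant
k = 14/3 ≈ 4.6667
y₂ = k × 22 = 14 × 22 / 3 = 308/3
≈ 102.67

102.67


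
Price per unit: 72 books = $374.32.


Unit rate = total / quantity
= 374.32 / 72
= $5.20 per unit

$5.20 per unit


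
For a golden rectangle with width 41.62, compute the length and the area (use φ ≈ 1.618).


φ = (1 + √5) / 2 ≈ 1.618
Length = width × φ = 41.62 × 1.618 = 67.34116
≈ 67.34
Area = width × length = 41.62 × 67.34116 = 2802.7390792 ≈ 2802.74
= Length: 67.34, Area: 2802.74

Length: 67.34, Area: 2802.74


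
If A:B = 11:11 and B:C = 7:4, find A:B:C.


Match B: multiply A:B by 7 → 77:77
Multiply B:C by 11 → 77:44
Combined: 77:77:44
GCD = 11
= 7:7:4

7:7:4


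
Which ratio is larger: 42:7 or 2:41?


42/7 = 6.0000
2/41 = 0.0488
6.0000 > 0.0488, so 42:7 is greater
= 42:7

42:7


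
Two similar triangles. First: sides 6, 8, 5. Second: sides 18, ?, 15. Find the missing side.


Scale factor = 18/6 = 3
Missing side = 8 × 3
= 24.0

24.0


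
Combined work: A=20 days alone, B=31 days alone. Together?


Rate of A = 1/20 per day
Rate of B = 1/31 per day
Combined rate = 1/20 + 1/31 = 51/620 ≈ 0.0823 per day
Days = 1 / combined rate = 620/51
≈ 12.16 days

12.16 days


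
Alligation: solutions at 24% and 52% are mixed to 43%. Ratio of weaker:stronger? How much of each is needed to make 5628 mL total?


Let x parts of 24% mix with y parts of 52%.
24x + 52y = 43(x + y)
24x + 52y = 43x + 43y
x(24 - 43) = y(43 - 52)
x/y = (52 - 43)/(43 - 24) = 9/19
Simplify: 9:19
Total parts = 28; one part = 5628/28 = 201.00 mL
24% solution: 9×201.00 = 1809.00 mL
52% solution: 19×201.00 = 3819.00 mL
= ratio 9:19; 1809.00 mL and 3819.00 mL

ratio 9:19; 1809.00 mL and 3819.00 mL


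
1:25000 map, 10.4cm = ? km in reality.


Real distance = map distance × scale
= 10.4cm × 25000
= 260000 cm = 2600.0 m
= 2.600 km

2.600 km


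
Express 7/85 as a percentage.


Percentage = (part / whole) × 100
= (7 / 85) × 100
≈ 8.24%

8.24%


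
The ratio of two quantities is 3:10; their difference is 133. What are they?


Let A = 3k, B = 10k.
10k - 3k = 133
7k = 133 → k = 133/7 = 19
A = 3×19 = 57, B = 10×19 = 190
= A = 57, B = 190

A = 57, B = 190


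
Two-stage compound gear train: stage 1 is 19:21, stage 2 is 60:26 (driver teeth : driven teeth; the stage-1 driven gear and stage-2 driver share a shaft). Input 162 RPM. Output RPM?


Stage 1: RPM_B = RPM_A × t_A/t_B = 162 × 19/21 = 3078/21 ≈ 146.57
B and C share a shaft → RPM_C = RPM_B
Stage 2: RPM_D = RPM_C × t_C/t_D = RPM_A × (t_A×t_C)/(t_B×t_D)
Overall ratio = (19×60)/(21×26) = 1140/546
RPM_D = 162 × 1140/546 = 184680/546
≈ 338.24 RPM

338.24 RPM


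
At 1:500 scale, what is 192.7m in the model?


Model size = real / scale
= 192.7 / 500
= 0.3854 m

0.3854 m


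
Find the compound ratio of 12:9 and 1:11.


Compound ratio = (12×1) : (9×11)
= 12:99
GCD = 3
= 4:33

4:33


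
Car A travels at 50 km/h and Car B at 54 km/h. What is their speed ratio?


Ratio = 50:54
GCD = 2
Simplified = 25:27
Time ratio (same distance) = 27:25
Speed ratio = 25:27

25:27


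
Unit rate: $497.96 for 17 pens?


Unit rate = total / quantity
= 497.96 / 17
= $29.29 per unit

$29.29 per unit
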